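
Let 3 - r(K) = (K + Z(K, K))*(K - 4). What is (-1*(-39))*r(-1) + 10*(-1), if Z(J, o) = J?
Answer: -283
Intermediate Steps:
r(K) = 3 - 2*K*(-4 + K) (r(K) = 3 - (K + K)*(K - 4) = 3 - 2*K*(-4 + K))
(-1*(-39))*r(-1) + 10*(-1) = (-1*(-39))*(3 - 2*(-1)² + 8*(-1)) + 10*(-1) = 39*(3 - 2*1 - 8) - 10 = 39*(3 - 2 - 8) - 10 = 39*(-7) - 10 = -273 - 10 = -283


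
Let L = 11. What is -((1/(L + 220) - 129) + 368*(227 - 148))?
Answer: -6685834/231 ≈ -28943.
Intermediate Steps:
-((1/(L + 220) - 129) + 368*(227 - 148)) = -((1/(11 + 220) - 129) + 368*(227 - 148)) = -((1/231 - 129) + 368*79) = -((1/231 - 129) + 29072) = -(-29798/231 + 29072) = -1*6685834/231 = -6685834/231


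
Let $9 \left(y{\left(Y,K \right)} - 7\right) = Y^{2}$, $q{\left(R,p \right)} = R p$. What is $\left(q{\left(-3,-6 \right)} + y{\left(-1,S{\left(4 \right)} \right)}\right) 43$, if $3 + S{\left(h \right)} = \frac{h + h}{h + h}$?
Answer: $\frac{9718}{9} \approx 1079.8$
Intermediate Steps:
$S{\left(h \right)} = -2$ ($S{\left(h \right)} = -3 + \frac{h + h}{h + h} = -3 + \frac{2 h}{2 h} = -3 + 2 h \frac{1}{2 h} = -3 + 1 = -2$)
$y{\left(Y,K \right)} = 7 + \frac{Y^{2}}{9}$
$\left(q{\left(-3,-6 \right)} + y{\left(-1,S{\left(4 \right)} \right)}\right) 43 = \left(\left(-3\right) \left(-6\right) + \left(7 + \frac{\left(-1\right)^{2}}{9}\right)\right) 43 = \left(18 + \left(7 + \frac{1}{9} \cdot 1\right)\right) 43 = \left(18 + \left(7 + \frac{1}{9}\right)\right) 43 = \left(18 + \frac{64}{9}\right) 43 = \frac{226}{9} \cdot 43 = \frac{9718}{9}$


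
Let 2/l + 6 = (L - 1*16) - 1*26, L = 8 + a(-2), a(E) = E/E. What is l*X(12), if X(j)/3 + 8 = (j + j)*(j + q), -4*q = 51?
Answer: 4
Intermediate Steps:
q = -51/4 (q = -1/4*51 = -51/4 ≈ -12.750)
X(j) = -24 + 6*j*(-51/4 + j) (X(j) = -24 + 3*((j + j)*(j - 51/4)) = -24 + 3*((2*j)*(-51/4 + j)) = -24 + 3*(2*j*(-51/4 + j)) = -24 + 6*j*(-51/4 + j))
a(E) = 1
L = 9 (L = 8 + 1 = 9)
l = -2/39 (l = 2/(-6 + ((9 - 1*16) - 1*26)) = 2/(-6 + ((9 - 16) - 26)) = 2/(-6 + (-7 - 26)) = 2/(-6 - 33) = 2/(-39) = 2*(-1/39) = -2/39 ≈ -0.051282)
l*X(12) = -2*(-24 + 6*12**2 - 153/2*12)/39 = -2*(-24 + 6*144 - 918)/39 = -2*(-24 + 864 - 918)/39 = -2/39*(-78) = 4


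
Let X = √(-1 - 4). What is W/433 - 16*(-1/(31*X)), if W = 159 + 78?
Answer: 237/433 - 16*I*√5/155 ≈ 0.54734 - 0.23082*I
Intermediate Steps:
W = 237
X = I*√5 (X = √(-5) = I*√5 ≈ 2.2361*I)
W/433 - 16*(-1/(31*X)) = 237/433 - 16*I*√5/155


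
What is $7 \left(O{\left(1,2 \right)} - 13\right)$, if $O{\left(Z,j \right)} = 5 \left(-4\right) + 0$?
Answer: $-231$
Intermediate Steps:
$O{\left(Z,j \right)} = -20$ ($O{\left(Z,j \right)} = -20 + 0 = -20$)
$7 \left(O{\left(1,2 \right)} - 13\right) = 7 \left(-20 - 13\right) = 7 \left(-33\right) = -231$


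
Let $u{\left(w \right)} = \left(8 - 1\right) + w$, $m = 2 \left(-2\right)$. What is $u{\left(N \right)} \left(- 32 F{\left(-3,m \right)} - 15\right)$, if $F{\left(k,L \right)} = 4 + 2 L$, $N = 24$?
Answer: $3503$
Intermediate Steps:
$m = -4$
$u{\left(w \right)} = 7 + w$ ($u{\left(w \right)} = \left(8 - 1\right) + w = 7 + w$)
$u{\left(N \right)} \left(- 32 F{\left(-3,m \right)} - 15\right) = \left(7 + 24\right) \left(- 32 \left(4 + 2 \left(-4\right)\right) - 15\right) = 31 \left(- 32 \left(4 - 8\right) - 15\right) = 31 \left(\left(-32\right) \left(-4\right) - 15\right) = 31 \left(128 - 15\right) = 31 \cdot 113 = 3503$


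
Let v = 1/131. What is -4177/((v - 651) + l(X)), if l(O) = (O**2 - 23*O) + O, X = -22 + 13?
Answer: 547187/48731 ≈ 11.229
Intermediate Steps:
X = -9
l(O) = O**2 - 22*O
v = 1/131 ≈ 0.0076336
-4177/((v - 651) + l(X)) = -4177/((1/131 - 651) - 9*(-22 - 9)) = -4177/(-85280/131 - 9*(-31)) = -4177/(-85280/131 + 279) = -4177/(-48731/131) = -4177*(-131/48731) = 547187/48731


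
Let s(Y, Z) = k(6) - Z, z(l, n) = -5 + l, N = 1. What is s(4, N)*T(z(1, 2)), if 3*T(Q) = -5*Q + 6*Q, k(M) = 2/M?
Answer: 8/9 ≈ 0.88889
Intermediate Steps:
s(Y, Z) = ⅓ - Z (s(Y, Z) = 2/6 - Z = 2*(⅙) - Z = ⅓ - Z)
T(Q) = Q/3 (T(Q) = (-5*Q + 6*Q)/3 = Q/3)
s(4, N)*T(z(1, 2)) = (⅓ - 1*1)*((-5 + 1)/3) = (⅓ - 1)*((⅓)*(-4)) = -⅔*(-4/3) = 8/9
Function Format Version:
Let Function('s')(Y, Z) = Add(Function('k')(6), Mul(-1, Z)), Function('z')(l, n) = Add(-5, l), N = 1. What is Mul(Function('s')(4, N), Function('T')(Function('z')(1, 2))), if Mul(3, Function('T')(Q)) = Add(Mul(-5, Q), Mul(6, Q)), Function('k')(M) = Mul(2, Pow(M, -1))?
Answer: Rational(8, 9) ≈ 0.88889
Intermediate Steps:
Function('s')(Y, Z) = Add(Rational(1, 3), Mul(-1, Z)) (Function('s')(Y, Z) = Add(Mul(2, Pow(6, -1)), Mul(-1, Z)) = Add(Mul(2, Rational(1, 6)), Mul(-1, Z)) = Add(Rational(1, 3), Mul(-1, Z)))
Function('T')(Q) = Mul(Rational(1, 3), Q) (Function('T')(Q) = Mul(Rational(1, 3), Add(Mul(-5, Q), Mul(6, Q))) = Mul(Rational(1, 3), Q))
Mul(Function('s')(4, N), Function('T')(Function('z')(1, 2))) = Mul(Add(Rational(1, 3), Mul(-1, 1)), Mul(Rational(1, 3), Add(-5, 1))) = Mul(Add(Rational(1, 3), -1), Mul(Rational(1, 3), -4)) = Mul(Rational(-2, 3), Rational(-4, 3)) = Rational(8, 9)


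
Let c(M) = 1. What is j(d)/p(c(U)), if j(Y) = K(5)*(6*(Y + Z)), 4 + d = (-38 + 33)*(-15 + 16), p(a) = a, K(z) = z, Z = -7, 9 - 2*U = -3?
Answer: -480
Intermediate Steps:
U = 6 (U = 9/2 - 1/2*(-3) = 9/2 + 3/2 = 6)
d = -9 (d = -4 + (-38 + 33)*(-15 + 16) = -4 - 5*1 = -4 - 5 = -9)
j(Y) = -210 + 30*Y (j(Y) = 5*(6*(Y - 7)) = 5*(6*(-7 + Y)) = 5*(-42 + 6*Y) = -210 + 30*Y)
j(d)/p(c(U)) = (-210 + 30*(-9))/1 = (-210 - 270)*1 = -480*1 = -480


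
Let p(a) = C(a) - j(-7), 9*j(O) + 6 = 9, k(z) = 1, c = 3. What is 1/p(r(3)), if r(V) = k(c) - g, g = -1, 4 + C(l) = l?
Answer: -3/7 ≈ -0.42857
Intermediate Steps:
C(l) = -4 + l
j(O) = ⅓ (j(O) = -⅔ + (⅑)*9 = -⅔ + 1 = ⅓)
r(V) = 2 (r(V) = 1 - 1*(-1) = 1 + 1 = 2)
p(a) = -13/3 + a (p(a) = (-4 + a) - 1*⅓ = (-4 + a) - ⅓ = -13/3 + a)
1/p(r(3)) = 1/(-13/3 + 2) = 1/(-7/3) = -3/7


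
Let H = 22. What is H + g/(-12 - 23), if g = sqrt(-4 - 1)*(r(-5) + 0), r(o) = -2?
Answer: 22 + 2*I*sqrt(5)/35 ≈ 22.0 + 0.12778*I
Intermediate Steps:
g = -2*I*sqrt(5) (g = sqrt(-4 - 1)*(-2 + 0) = sqrt(-5)*(-2) = (I*sqrt(5))*(-2) = -2*I*sqrt(5) ≈ -4.4721*I)
H + g/(-12 - 23) = 22 + (-2*I*sqrt(5))/(-12 - 23) = 22 + (-2*I*sqrt(5))/(-35) = 22 - (-2)*I*sqrt(5)/35 = 22 + 2*I*sqrt(5)/35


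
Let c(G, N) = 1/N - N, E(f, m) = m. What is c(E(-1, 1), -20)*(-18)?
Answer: -3591/10 ≈ -359.10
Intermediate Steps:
c(E(-1, 1), -20)*(-18) = (1/(-20) - 1*(-20))*(-18) = (-1/20 + 20)*(-18) = (399/20)*(-18) = -3591/10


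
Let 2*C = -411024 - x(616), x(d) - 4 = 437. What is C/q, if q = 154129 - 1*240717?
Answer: 411465/173176 ≈ 2.3760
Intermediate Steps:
x(d) = 441 (x(d) = 4 + 437 = 441)
q = -86588 (q = 154129 - 240717 = -86588)
C = -411465/2 (C = (-411024 - 1*441)/2 = (-411024 - 441)/2 = (1/2)*(-411465) = -411465/2 ≈ -2.0573e+5)
C/q = -411465/2/(-86588) = -411465/2*(-1/86588) = 411465/173176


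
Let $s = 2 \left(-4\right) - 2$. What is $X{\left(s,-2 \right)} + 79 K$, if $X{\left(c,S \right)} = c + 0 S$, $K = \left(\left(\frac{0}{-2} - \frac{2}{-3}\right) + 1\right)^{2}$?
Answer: $\frac{1885}{9} \approx 209.44$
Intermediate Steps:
$s = -10$ ($s = -8 - 2 = -10$)
$K = \frac{25}{9}$ ($K = \left(\left(0 \left(- \frac{1}{2}\right) - - \frac{2}{3}\right) + 1\right)^{2} = \left(\left(0 + \frac{2}{3}\right) + 1\right)^{2} = \left(\frac{2}{3} + 1\right)^{2} = \left(\frac{5}{3}\right)^{2} = \frac{25}{9} \approx 2.7778$)
$X{\left(c,S \right)} = c$ ($X{\left(c,S \right)} = c + 0 = c$)
$X{\left(s,-2 \right)} + 79 K = -10 + 79 \cdot \frac{25}{9} = -10 + \frac{1975}{9} = \frac{1885}{9}$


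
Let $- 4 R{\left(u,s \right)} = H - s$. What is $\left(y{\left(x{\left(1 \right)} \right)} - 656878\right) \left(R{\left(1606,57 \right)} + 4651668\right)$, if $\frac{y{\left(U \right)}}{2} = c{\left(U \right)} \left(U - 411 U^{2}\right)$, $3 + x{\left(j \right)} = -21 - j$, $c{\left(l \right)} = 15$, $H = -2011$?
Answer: $-38910307773430$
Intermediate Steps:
$x{\left(j \right)} = -24 - j$ ($x{\left(j \right)} = -3 - \left(21 + j\right) = -24 - j$)
$R{\left(u,s \right)} = \frac{2011}{4} + \frac{s}{4}$ ($R{\left(u,s \right)} = - \frac{-2011 - s}{4} = \frac{2011}{4} + \frac{s}{4}$)
$y{\left(U \right)} = - 12330 U^{2} + 30 U$ ($y{\left(U \right)} = 2 \cdot 15 \left(U - 411 U^{2}\right) = 2 \left(- 6165 U^{2} + 15 U\right) = - 12330 U^{2} + 30 U$)
$\left(y{\left(x{\left(1 \right)} \right)} - 656878\right) \left(R{\left(1606,57 \right)} + 4651668\right) = \left(30 \left(-24 - 1\right) \left(1 - 411 \left(-24 - 1\right)\right) - 656878\right) \left(\left(\frac{2011}{4} + \frac{1}{4} \cdot 57\right) + 4651668\right) = \left(30 \left(-24 - 1\right) \left(1 - 411 \left(-24 - 1\right)\right) - 656878\right) \left(\left(\frac{2011}{4} + \frac{57}{4}\right) + 4651668\right) = \left(30 \left(-25\right) \left(1 - -10275\right) - 656878\right) \left(517 + 4651668\right) = \left(30 \left(-25\right) \left(1 + 10275\right) - 656878\right) 4652185 = \left(30 \left(-25\right) 10276 - 656878\right) 4652185 = \left(-7707000 - 656878\right) 4652185 = \left(-8363878\right) 4652185 = -38910307773430$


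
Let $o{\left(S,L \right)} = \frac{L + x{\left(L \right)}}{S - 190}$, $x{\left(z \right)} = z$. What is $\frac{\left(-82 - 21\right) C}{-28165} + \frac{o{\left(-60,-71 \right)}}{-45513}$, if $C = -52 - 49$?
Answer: $- \frac{11837193418}{32046841125} \approx -0.36937$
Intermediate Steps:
$C = -101$ ($C = -52 - 49 = -101$)
$o{\left(S,L \right)} = \frac{2 L}{-190 + S}$ ($o{\left(S,L \right)} = \frac{L + L}{S - 190} = \frac{2 L}{-190 + S}$)
$\frac{\left(-82 - 21\right) C}{-28165} + \frac{o{\left(-60,-71 \right)}}{-45513} = \frac{\left(-82 - 21\right) \left(-101\right)}{-28165} + \frac{2 \left(-71\right) \frac{1}{-190 - 60}}{-45513} = \left(-103\right) \left(-101\right) \left(- \frac{1}{28165}\right) + 2 \left(-71\right) \frac{1}{-250} \left(- \frac{1}{45513}\right) = 10403 \left(- \frac{1}{28165}\right) + 2 \left(-71\right) \left(- \frac{1}{250}\right) \left(- \frac{1}{45513}\right) = - \frac{10403}{28165} + \frac{71}{125} \left(- \frac{1}{45513}\right) = - \frac{10403}{28165} - \frac{71}{5689125} = - \frac{11837193418}{32046841125}$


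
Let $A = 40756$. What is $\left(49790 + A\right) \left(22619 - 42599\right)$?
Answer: $-1809109080$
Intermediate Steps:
$\left(49790 + A\right) \left(22619 - 42599\right) = \left(49790 + 40756\right) \left(22619 - 42599\right) = 90546 \left(-19980\right) = -1809109080$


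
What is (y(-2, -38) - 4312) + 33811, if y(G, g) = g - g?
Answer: 29499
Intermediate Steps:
y(G, g) = 0
(y(-2, -38) - 4312) + 33811 = (0 - 4312) + 33811 = -4312 + 33811 = 29499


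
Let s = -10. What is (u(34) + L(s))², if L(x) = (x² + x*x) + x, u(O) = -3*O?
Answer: 7744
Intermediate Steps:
L(x) = x + 2*x² (L(x) = (x² + x²) + x = 2*x² + x = x + 2*x²)
(u(34) + L(s))² = (-3*34 - 10*(1 + 2*(-10)))² = (-102 - 10*(1 - 20))² = (-102 - 10*(-19))² = (-102 + 190)² = 88² = 7744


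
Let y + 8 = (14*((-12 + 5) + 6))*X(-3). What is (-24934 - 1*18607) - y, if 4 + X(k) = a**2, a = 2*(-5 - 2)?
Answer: -40845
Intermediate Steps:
a = -14 (a = 2*(-7) = -14)
X(k) = 192 (X(k) = -4 + (-14)**2 = -4 + 196 = 192)
y = -2696 (y = -8 + (14*((-12 + 5) + 6))*192 = -8 + (14*(-7 + 6))*192 = -8 + (14*(-1))*192 = -8 - 14*192 = -8 - 2688 = -2696)
(-24934 - 1*18607) - y = (-24934 - 1*18607) - 1*(-2696) = (-24934 - 18607) + 2696 = -43541 + 2696 = -40845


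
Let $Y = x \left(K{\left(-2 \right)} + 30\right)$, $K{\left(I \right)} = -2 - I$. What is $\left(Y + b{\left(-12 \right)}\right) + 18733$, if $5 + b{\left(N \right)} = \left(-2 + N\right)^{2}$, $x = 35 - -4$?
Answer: $20094$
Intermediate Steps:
$x = 39$ ($x = 35 + 4 = 39$)
$b{\left(N \right)} = -5 + \left(-2 + N\right)^{2}$
$Y = 1170$ ($Y = 39 \left(\left(-2 - -2\right) + 30\right) = 39 \left(\left(-2 + 2\right) + 30\right) = 39 \left(0 + 30\right) = 39 \cdot 30 = 1170$)
$\left(Y + b{\left(-12 \right)}\right) + 18733 = \left(1170 - \left(5 - \left(-2 - 12\right)^{2}\right)\right) + 18733 = \left(1170 - \left(5 - \left(-14\right)^{2}\right)\right) + 18733 = \left(1170 + \left(-5 + 196\right)\right) + 18733 = \left(1170 + 191\right) + 18733 = 1361 + 18733 = 20094$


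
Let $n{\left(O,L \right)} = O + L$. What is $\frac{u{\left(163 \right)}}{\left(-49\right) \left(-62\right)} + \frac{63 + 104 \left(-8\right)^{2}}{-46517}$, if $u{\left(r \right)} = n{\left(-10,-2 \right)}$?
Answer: $- \frac{10485263}{70659323} \approx -0.14839$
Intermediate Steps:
$n{\left(O,L \right)} = L + O$
$u{\left(r \right)} = -12$ ($u{\left(r \right)} = -2 - 10 = -12$)
$\frac{u{\left(163 \right)}}{\left(-49\right) \left(-62\right)} + \frac{63 + 104 \left(-8\right)^{2}}{-46517} = - \frac{12}{\left(-49\right) \left(-62\right)} + \frac{63 + 104 \left(-8\right)^{2}}{-46517} = - \frac{12}{3038} + \left(63 + 104 \cdot 64\right) \left(- \frac{1}{46517}\right) = \left(-12\right) \frac{1}{3038} + \left(63 + 6656\right) \left(- \frac{1}{46517}\right) = - \frac{6}{1519} + 6719 \left(- \frac{1}{46517}\right) = - \frac{6}{1519} - \frac{6719}{46517} = - \frac{10485263}{70659323}$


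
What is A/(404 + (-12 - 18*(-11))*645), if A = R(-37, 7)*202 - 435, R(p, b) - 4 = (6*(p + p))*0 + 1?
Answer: 575/120374 ≈ 0.0047768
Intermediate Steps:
R(p, b) = 5 (R(p, b) = 4 + ((6*(p + p))*0 + 1) = 4 + ((6*(2*p))*0 + 1) = 4 + ((12*p)*0 + 1) = 4 + (0 + 1) = 4 + 1 = 5)
A = 575 (A = 5*202 - 435 = 1010 - 435 = 575)
A/(404 + (-12 - 18*(-11))*645) = 575/(404 + (-12 - 18*(-11))*645) = 575/(404 + (-12 + 198)*645) = 575/(404 + 186*645) = 575/(404 + 119970) = 575/120374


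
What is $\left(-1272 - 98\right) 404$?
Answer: $-553480$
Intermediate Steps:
$\left(-1272 - 98\right) 404 = \left(-1370\right) 404 = -553480$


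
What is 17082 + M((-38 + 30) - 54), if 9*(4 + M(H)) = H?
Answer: 153640/9 ≈ 17071.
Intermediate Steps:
M(H) = -4 + H/9
17082 + M((-38 + 30) - 54) = 17082 + (-4 + ((-38 + 30) - 54)/9) = 17082 + (-4 + (-8 - 54)/9) = 17082 + (-4 + (⅑)*(-62)) = 17082 + (-4 - 62/9) = 17082 - 98/9 = 153640/9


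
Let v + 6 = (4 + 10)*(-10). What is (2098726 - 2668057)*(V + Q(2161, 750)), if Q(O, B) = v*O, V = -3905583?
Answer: 2403196821459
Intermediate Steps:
v = -146 (v = -6 + (4 + 10)*(-10) = -6 + 14*(-10) = -6 - 140 = -146)
Q(O, B) = -146*O
(2098726 - 2668057)*(V + Q(2161, 750)) = (2098726 - 2668057)*(-3905583 - 146*2161) = -569331*(-3905583 - 315506) = -569331*(-4221089) = 2403196821459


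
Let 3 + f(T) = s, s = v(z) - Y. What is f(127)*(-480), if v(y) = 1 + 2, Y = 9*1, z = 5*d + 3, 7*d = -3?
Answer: 4320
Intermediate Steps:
d = -3/7 (d = (1/7)*(-3) = -3/7 ≈ -0.42857)
z = 6/7 (z = 5*(-3/7) + 3 = -15/7 + 3 = 6/7 ≈ 0.85714)
Y = 9
v(y) = 3
s = -6 (s = 3 - 1*9 = 3 - 9 = -6)
f(T) = -9 (f(T) = -3 - 6 = -9)
f(127)*(-480) = -9*(-480) = 4320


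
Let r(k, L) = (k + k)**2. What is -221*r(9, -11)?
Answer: -71604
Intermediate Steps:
r(k, L) = 4*k**2 (r(k, L) = (2*k)**2 = 4*k**2)
-221*r(9, -11) = -884*9**2 = -884*81 = -221*324 = -71604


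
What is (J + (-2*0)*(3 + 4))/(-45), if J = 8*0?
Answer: 0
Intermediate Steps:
J = 0
(J + (-2*0)*(3 + 4))/(-45) = (0 + (-2*0)*(3 + 4))/(-45) = -(0 + 0*7)/45 = -(0 + 0)/45 = -1/45*0 = 0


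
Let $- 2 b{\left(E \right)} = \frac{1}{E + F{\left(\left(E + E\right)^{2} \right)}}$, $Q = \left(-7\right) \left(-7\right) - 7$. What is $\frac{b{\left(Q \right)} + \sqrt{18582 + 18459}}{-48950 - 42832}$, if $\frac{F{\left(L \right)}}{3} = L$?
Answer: $\frac{1}{3893392440} - \frac{\sqrt{37041}}{91782} \approx -0.0020969$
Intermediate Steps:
$F{\left(L \right)} = 3 L$
$Q = 42$ ($Q = 49 - 7 = 42$)
$b{\left(E \right)} = - \frac{1}{2 \left(E + 12 E^{2}\right)}$ ($b{\left(E \right)} = - \frac{1}{2 \left(E + 3 \left(E + E\right)^{2}\right)} = - \frac{1}{2 \left(E + 3 \left(2 E\right)^{2}\right)} = - \frac{1}{2 \left(E + 3 \cdot 4 E^{2}\right)} = - \frac{1}{2 \left(E + 12 E^{2}\right)}$)
$\frac{b{\left(Q \right)} + \sqrt{18582 + 18459}}{-48950 - 42832} = \frac{- \frac{1}{2 \cdot 42 \left(1 + 12 \cdot 42\right)} + \sqrt{18582 + 18459}}{-48950 - 42832} = \frac{\left(- \frac{1}{2}\right) \frac{1}{42} \frac{1}{1 + 504} + \sqrt{37041}}{-91782} = \left(\left(- \frac{1}{2}\right) \frac{1}{42} \cdot \frac{1}{505} + \sqrt{37041}\right) \left(- \frac{1}{91782}\right) = \left(- \frac{1}{42420} + \sqrt{37041}\right) \left(- \frac{1}{91782}\right) = \frac{1}{3893392440} - \frac{\sqrt{37041}}{91782}$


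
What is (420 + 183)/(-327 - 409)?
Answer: -603/736 ≈ -0.81929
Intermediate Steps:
(420 + 183)/(-327 - 409) = 603/(-736) = 603*(-1/736) = -603/736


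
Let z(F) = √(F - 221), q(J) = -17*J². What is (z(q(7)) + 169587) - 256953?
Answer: -87366 + I*√1054 ≈ -87366.0 + 32.465*I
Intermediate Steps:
z(F) = √(-221 + F)
(z(q(7)) + 169587) - 256953 = (√(-221 - 17*7²) + 169587) - 256953 = (√(-221 - 17*49) + 169587) - 256953 = (√(-221 - 833) + 169587) - 256953 = (√(-1054) + 169587) - 256953 = (I*√1054 + 169587) - 256953 = (169587 + I*√1054) - 256953 = -87366 + I*√1054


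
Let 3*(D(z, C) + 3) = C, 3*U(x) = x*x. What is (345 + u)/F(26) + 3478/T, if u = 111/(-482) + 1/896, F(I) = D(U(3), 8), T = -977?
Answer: -218959382531/210969472 ≈ -1037.9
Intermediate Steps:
U(x) = x²/3 (U(x) = (x*x)/3 = x²/3)
D(z, C) = -3 + C/3
F(I) = -⅓ (F(I) = -3 + (⅓)*8 = -3 + 8/3 = -⅓)
u = -49487/215936 (u = 111*(-1/482) + 1*(1/896) = -111/482 + 1/896 = -49487/215936 ≈ -0.22917)
(345 + u)/F(26) + 3478/T = (345 - 49487/215936)/(-⅓) + 3478/(-977) = (74448433/215936)*(-3) + 3478*(-1/977) = -223345299/215936 - 3478/977 = -218959382531/210969472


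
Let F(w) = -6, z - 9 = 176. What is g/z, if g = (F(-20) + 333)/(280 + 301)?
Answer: 327/107485 ≈ 0.0030423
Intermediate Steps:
z = 185 (z = 9 + 176 = 185)
g = 327/581 (g = (-6 + 333)/(280 + 301) = 327/581 ≈ 0.56282)
g/z = (327/581)/185 = (327/581)*(1/185) = 327/107485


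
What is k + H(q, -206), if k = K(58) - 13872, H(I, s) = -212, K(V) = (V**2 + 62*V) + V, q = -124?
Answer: -7066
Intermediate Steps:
K(V) = V**2 + 63*V
k = -6854 (k = 58*(63 + 58) - 13872 = 58*121 - 13872 = 7018 - 13872 = -6854)
k + H(q, -206) = -6854 - 212 = -7066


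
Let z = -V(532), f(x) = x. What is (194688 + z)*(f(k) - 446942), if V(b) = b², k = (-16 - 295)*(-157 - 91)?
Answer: 32667889504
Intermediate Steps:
k = 77128 (k = -311*(-248) = 77128)
z = -283024 (z = -1*532² = -1*283024 = -283024)
(194688 + z)*(f(k) - 446942) = (194688 - 283024)*(77128 - 446942) = -88336*(-369814) = 32667889504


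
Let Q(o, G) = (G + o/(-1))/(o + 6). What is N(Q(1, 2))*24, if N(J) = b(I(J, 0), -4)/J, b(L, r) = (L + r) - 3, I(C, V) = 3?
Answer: -672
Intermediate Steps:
b(L, r) = -3 + L + r
Q(o, G) = (G - o)/(6 + o) (Q(o, G) = (G + o*(-1))/(6 + o) = (G - o)/(6 + o))
N(J) = -4/J (N(J) = (-3 + 3 - 4)/J = -4/J)
N(Q(1, 2))*24 = -4*(6 + 1)/(2 - 1*1)*24 = -4*7/(2 - 1)*24 = -4/((⅐)*1)*24 = -4/⅐*24 = -4*7*24 = -28*24 = -672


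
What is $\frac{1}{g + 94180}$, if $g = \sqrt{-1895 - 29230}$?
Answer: $\frac{18836}{1773980705} - \frac{i \sqrt{1245}}{1773980705} \approx 1.0618 \cdot 10^{-5} - 1.989 \cdot 10^{-8} i$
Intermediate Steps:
$g = 5 i \sqrt{1245}$ ($g = \sqrt{-1895 - 29230} = \sqrt{-31125} = 5 i \sqrt{1245} \approx 176.42 i$)
$\frac{1}{g + 94180} = \frac{1}{5 i \sqrt{1245} + 94180} = \frac{1}{94180 + 5 i \sqrt{1245}}$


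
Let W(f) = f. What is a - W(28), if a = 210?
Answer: 182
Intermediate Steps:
a - W(28) = 210 - 1*28 = 210 - 28 = 182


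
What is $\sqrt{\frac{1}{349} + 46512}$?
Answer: $\frac{\sqrt{5665208461}}{349} \approx 215.67$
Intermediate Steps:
$\sqrt{\frac{1}{349} + 46512} = \sqrt{\frac{16232689}{349}} = \frac{\sqrt{5665208461}}{349}$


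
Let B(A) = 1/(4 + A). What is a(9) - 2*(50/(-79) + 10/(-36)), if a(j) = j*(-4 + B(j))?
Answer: -309514/9243 ≈ -33.486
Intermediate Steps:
a(j) = j*(-4 + 1/(4 + j))
a(9) - 2*(50/(-79) + 10/(-36)) = -1*9*(15 + 4*9)/(4 + 9) - 2*(50/(-79) + 10/(-36)) = -1*9*(15 + 36)/13 - 2*(50*(-1/79) + 10*(-1/36)) = -1*9*1/13*51 - 2*(-50/79 - 5/18) = -459/13 - 2*(-1295/1422) = -459/13 + 1295/711 = -309514/9243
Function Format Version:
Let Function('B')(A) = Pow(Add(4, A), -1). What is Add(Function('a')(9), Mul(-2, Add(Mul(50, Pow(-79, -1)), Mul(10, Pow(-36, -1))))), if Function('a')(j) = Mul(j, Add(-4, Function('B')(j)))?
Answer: Rational(-309514, 9243) ≈ -33.486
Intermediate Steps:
Function('a')(j) = Mul(j, Add(-4, Pow(Add(4, j), -1)))
Add(Function('a')(9), Mul(-2, Add(Mul(50, Pow(-79, -1)), Mul(10, Pow(-36, -1))))) = Add(Mul(-1, 9, Pow(Add(4, 9), -1), Add(15, Mul(4, 9))), Mul(-2, Add(Mul(50, Pow(-79, -1)), Mul(10, Pow(-36, -1))))) = Add(Mul(-1, 9, Pow(13, -1), Add(15, 36)), Mul(-2, Add(Mul(50, Rational(-1, 79)), Mul(10, Rational(-1, 36))))) = Add(Mul(-1, 9, Rational(1, 13), 51), Mul(-2, Add(Rational(-50, 79), Rational(-5, 18)))) = Add(Rational(-459, 13), Mul(-2, Rational(-1295, 1422))) = Add(Rational(-459, 13), Rational(1295, 711)) = Rational(-309514, 9243)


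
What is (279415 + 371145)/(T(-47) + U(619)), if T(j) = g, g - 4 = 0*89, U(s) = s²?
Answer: 130112/76633 ≈ 1.6979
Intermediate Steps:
g = 4 (g = 4 + 0*89 = 4 + 0 = 4)
T(j) = 4
(279415 + 371145)/(T(-47) + U(619)) = (279415 + 371145)/(4 + 619²) = 650560/(4 + 383161) = 650560/383165 = 650560*(1/383165) = 130112/76633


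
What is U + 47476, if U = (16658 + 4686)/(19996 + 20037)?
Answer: 1900628052/40033 ≈ 47477.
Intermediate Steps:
U = 21344/40033 ≈ 0.53316
U + 47476 = 21344/40033 + 47476 = 1900628052/40033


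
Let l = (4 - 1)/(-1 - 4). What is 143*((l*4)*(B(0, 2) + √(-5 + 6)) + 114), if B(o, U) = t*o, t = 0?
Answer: 79794/5 ≈ 15959.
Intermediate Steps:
B(o, U) = 0 (B(o, U) = 0*o = 0)
l = -⅗ (l = 3/(-5) = 3*(-⅕) = -⅗ ≈ -0.60000)
143*((l*4)*(B(0, 2) + √(-5 + 6)) + 114) = 143*((-⅗*4)*(0 + √(-5 + 6)) + 114) = 143*(-12*(0 + √1)/5 + 114) = 143*(-12*(0 + 1)/5 + 114) = 143*(-12/5*1 + 114) = 143*(-12/5 + 114) = 143*(558/5) = 79794/5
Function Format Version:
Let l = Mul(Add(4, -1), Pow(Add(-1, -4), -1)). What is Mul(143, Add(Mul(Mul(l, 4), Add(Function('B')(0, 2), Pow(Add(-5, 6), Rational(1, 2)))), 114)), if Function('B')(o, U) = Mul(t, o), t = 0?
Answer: Rational(79794, 5) ≈ 15959.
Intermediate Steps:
Function('B')(o, U) = 0 (Function('B')(o, U) = Mul(0, o) = 0)
l = Rational(-3, 5) (l = Mul(3, Pow(-5, -1)) = Mul(3, Rational(-1, 5)) = Rational(-3, 5) ≈ -0.60000)
Mul(143, Add(Mul(Mul(l, 4), Add(Function('B')(0, 2), Pow(Add(-5, 6), Rational(1, 2)))), 114)) = Mul(143, Add(Mul(Mul(Rational(-3, 5), 4), Add(0, Pow(Add(-5, 6), Rational(1, 2)))), 114)) = Mul(143, Add(Mul(Rational(-12, 5), Add(0, Pow(1, Rational(1, 2)))), 114)) = Mul(143, Add(Mul(Rational(-12, 5), Add(0, 1)), 114)) = Mul(143, Add(Mul(Rational(-12, 5), 1), 114)) = Mul(143, Add(Rational(-12, 5), 114)) = Mul(143, Rational(558, 5)) = Rational(79794, 5)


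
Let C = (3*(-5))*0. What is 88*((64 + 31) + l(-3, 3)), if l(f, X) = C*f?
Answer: 8360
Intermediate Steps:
C = 0 (C = -15*0 = 0)
l(f, X) = 0 (l(f, X) = 0*f = 0)
88*((64 + 31) + l(-3, 3)) = 88*((64 + 31) + 0) = 88*(95 + 0) = 88*95 = 8360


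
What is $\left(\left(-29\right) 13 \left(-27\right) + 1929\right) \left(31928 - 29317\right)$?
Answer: $31613988$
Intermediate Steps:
$\left(\left(-29\right) 13 \left(-27\right) + 1929\right) \left(31928 - 29317\right) = \left(\left(-377\right) \left(-27\right) + 1929\right) \left(31928 - 29317\right) = \left(10179 + 1929\right) 2611 = 12108 \cdot 2611 = 31613988$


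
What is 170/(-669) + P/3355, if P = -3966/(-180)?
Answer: -5556097/22444950 ≈ -0.24754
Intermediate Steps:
P = 661/30 (P = -3966*(-1/180) = 661/30 ≈ 22.033)
170/(-669) + P/3355 = 170/(-669) + (661/30)/3355 = 170*(-1/669) + (661/30)*(1/3355) = -170/669 + 661/100650 = -5556097/22444950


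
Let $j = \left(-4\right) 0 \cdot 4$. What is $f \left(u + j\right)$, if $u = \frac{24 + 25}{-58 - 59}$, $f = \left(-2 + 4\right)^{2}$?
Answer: $- \frac{196}{117} \approx -1.6752$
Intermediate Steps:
$j = 0$ ($j = 0 \cdot 4 = 0$)
$f = 4$ ($f = 2^{2} = 4$)
$u = - \frac{49}{117}$ ($u = \frac{49}{-117} = 49 \left(- \frac{1}{117}\right) = - \frac{49}{117} \approx -0.4188$)
$f \left(u + j\right) = 4 \left(- \frac{49}{117} + 0\right) = 4 \left(- \frac{49}{117}\right) = - \frac{196}{117}$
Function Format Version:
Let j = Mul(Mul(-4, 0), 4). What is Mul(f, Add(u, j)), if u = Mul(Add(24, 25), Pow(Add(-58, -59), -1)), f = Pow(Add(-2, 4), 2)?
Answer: Rational(-196, 117) ≈ -1.6752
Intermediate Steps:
j = 0 (j = Mul(0, 4) = 0)
f = 4 (f = Pow(2, 2) = 4)
u = Rational(-49, 117) (u = Mul(49, Pow(-117, -1)) = Mul(49, Rational(-1, 117)) = Rational(-49, 117) ≈ -0.41880)
Mul(f, Add(u, j)) = Mul(4, Add(Rational(-49, 117), 0)) = Mul(4, Rational(-49, 117)) = Rational(-196, 117)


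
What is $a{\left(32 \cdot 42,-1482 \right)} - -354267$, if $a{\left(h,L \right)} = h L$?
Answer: $-1637541$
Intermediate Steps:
$a{\left(h,L \right)} = L h$
$a{\left(32 \cdot 42,-1482 \right)} - -354267 = - 1482 \cdot 32 \cdot 42 - -354267 = \left(-1482\right) 1344 + 354267 = -1991808 + 354267 = -1637541$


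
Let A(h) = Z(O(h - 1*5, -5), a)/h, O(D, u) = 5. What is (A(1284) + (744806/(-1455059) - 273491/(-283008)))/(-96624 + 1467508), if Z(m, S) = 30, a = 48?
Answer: 21055548187427/60403736048225281536 ≈ 3.4858e-7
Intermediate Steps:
A(h) = 30/h
(A(1284) + (744806/(-1455059) - 273491/(-283008)))/(-96624 + 1467508) = (30/1284 + (744806/(-1455059) - 273491/(-283008)))/(-96624 + 1467508) = (30*(1/1284) + (744806*(-1/1455059) - 273491*(-1/283008)))/1370884 = (5/214 + (-744806/1455059 + 273491/283008))*(1/1370884) = (5/214 + 187159484521/411793337472)*(1/1370884) = (21055548187427/44061887109504)*(1/1370884) = 21055548187427/60403736048225281536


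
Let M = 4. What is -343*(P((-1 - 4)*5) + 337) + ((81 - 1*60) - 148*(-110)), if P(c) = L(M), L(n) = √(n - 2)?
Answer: -99290 - 343*√2 ≈ -99775.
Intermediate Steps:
L(n) = √(-2 + n)
P(c) = √2 (P(c) = √(-2 + 4) = √2)
-343*(P((-1 - 4)*5) + 337) + ((81 - 1*60) - 148*(-110)) = -343*(√2 + 337) + ((81 - 1*60) - 148*(-110)) = -343*(337 + √2) + ((81 - 60) + 16280) = (-115591 - 343*√2) + (21 + 16280) = (-115591 - 343*√2) + 16301 = -99290 - 343*√2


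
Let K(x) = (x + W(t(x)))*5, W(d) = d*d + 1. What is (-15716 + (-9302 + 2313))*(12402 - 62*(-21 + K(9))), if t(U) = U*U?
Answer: 45939162730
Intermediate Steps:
t(U) = U**2
W(d) = 1 + d**2 (W(d) = d**2 + 1 = 1 + d**2)
K(x) = 5 + 5*x + 5*x**4 (K(x) = (x + (1 + (x**2)**2))*5 = (x + (1 + x**4))*5 = (1 + x + x**4)*5 = 5 + 5*x + 5*x**4)
(-15716 + (-9302 + 2313))*(12402 - 62*(-21 + K(9))) = (-15716 + (-9302 + 2313))*(12402 - 62*(-21 + (5 + 5*9 + 5*9**4))) = (-15716 - 6989)*(12402 - 62*(-21 + (5 + 45 + 5*6561))) = -22705*(12402 - 62*(-21 + (5 + 45 + 32805))) = -22705*(12402 - 62*(-21 + 32855)) = -22705*(12402 - 62*32834) = -22705*(12402 - 2035708) = -22705*(-2023306) = 45939162730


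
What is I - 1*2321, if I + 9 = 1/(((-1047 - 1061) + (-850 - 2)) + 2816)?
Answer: -335521/144 ≈ -2330.0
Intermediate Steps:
I = -1297/144 (I = -9 + 1/(((-1047 - 1061) + (-850 - 2)) + 2816) = -9 + 1/((-2108 - 852) + 2816) = -9 + 1/(-2960 + 2816) = -9 + 1/(-144) = -9 - 1/144 = -1297/144 ≈ -9.0069)
I - 1*2321 = -1297/144 - 1*2321 = -1297/144 - 2321 = -335521/144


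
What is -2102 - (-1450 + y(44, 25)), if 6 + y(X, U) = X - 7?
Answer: -683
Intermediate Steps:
y(X, U) = -13 + X (y(X, U) = -6 + (X - 7) = -6 + (-7 + X) = -13 + X)
-2102 - (-1450 + y(44, 25)) = -2102 - (-1450 + (-13 + 44)) = -2102 - (-1450 + 31) = -2102 - 1*(-1419) = -2102 + 1419 = -683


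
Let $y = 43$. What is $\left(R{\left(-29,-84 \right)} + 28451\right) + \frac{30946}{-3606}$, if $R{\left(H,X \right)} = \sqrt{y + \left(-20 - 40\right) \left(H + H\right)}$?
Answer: $\frac{51281680}{1803} + \sqrt{3523} \approx 28502.0$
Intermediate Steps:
$R{\left(H,X \right)} = \sqrt{43 - 120 H}$ ($R{\left(H,X \right)} = \sqrt{43 + \left(-20 - 40\right) \left(H + H\right)} = \sqrt{43 - 60 \cdot 2 H} = \sqrt{43 - 120 H}$)
$\left(R{\left(-29,-84 \right)} + 28451\right) + \frac{30946}{-3606} = \left(\sqrt{43 - -3480} + 28451\right) + \frac{30946}{-3606} = \left(\sqrt{43 + 3480} + 28451\right) + 30946 \left(- \frac{1}{3606}\right) = \left(\sqrt{3523} + 28451\right) - \frac{15473}{1803} = \left(28451 + \sqrt{3523}\right) - \frac{15473}{1803} = \frac{51281680}{1803} + \sqrt{3523}$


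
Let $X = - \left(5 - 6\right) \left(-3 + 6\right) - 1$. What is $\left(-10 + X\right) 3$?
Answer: $-24$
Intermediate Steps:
$X = 2$ ($X = - \left(5 - 6\right) 3 - 1 = - \left(-1\right) 3 - 1 = \left(-1\right) \left(-3\right) - 1 = 3 - 1 = 2$)
$\left(-10 + X\right) 3 = \left(-10 + 2\right) 3 = \left(-8\right) 3 = -24$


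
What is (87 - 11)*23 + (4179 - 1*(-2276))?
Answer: 8203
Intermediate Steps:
(87 - 11)*23 + (4179 - 1*(-2276)) = 76*23 + (4179 + 2276) = 1748 + 6455 = 8203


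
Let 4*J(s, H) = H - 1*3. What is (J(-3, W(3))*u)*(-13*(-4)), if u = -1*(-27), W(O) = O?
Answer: 0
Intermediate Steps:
J(s, H) = -¾ + H/4 (J(s, H) = (H - 1*3)/4 = (H - 3)/4 = (-3 + H)/4 = -¾ + H/4)
u = 27
(J(-3, W(3))*u)*(-13*(-4)) = ((-¾ + (¼)*3)*27)*(-13*(-4)) = ((-¾ + ¾)*27)*52 = (0*27)*52 = 0*52 = 0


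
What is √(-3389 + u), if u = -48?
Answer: I*√3437 ≈ 58.626*I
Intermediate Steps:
√(-3389 + u) = √(-3389 - 48) = √(-3437) = I*√3437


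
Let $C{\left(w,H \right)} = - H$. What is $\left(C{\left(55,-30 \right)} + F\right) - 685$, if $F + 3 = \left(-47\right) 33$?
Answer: $-2209$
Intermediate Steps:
$F = -1554$ ($F = -3 - 1551 = -1554$)
$\left(C{\left(55,-30 \right)} + F\right) - 685 = \left(\left(-1\right) \left(-30\right) - 1554\right) - 685 = \left(30 - 1554\right) - 685 = -1524 - 685 = -2209$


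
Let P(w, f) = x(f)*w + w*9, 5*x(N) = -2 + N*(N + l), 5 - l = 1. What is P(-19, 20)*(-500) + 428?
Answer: 994128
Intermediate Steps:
l = 4 (l = 5 - 1*1 = 5 - 1 = 4)
x(N) = -2/5 + N*(4 + N)/5 (x(N) = (-2 + N*(N + 4))/5 = (-2 + N*(4 + N))/5 = -2/5 + N*(4 + N)/5)
P(w, f) = 9*w + w*(-2/5 + f**2/5 + 4*f/5) (P(w, f) = (-2/5 + f**2/5 + 4*f/5)*w + w*9 = w*(-2/5 + f**2/5 + 4*f/5) + 9*w = 9*w + w*(-2/5 + f**2/5 + 4*f/5))
P(-19, 20)*(-500) + 428 = ((1/5)*(-19)*(43 + 20**2 + 4*20))*(-500) + 428 = ((1/5)*(-19)*(43 + 400 + 80))*(-500) + 428 = ((1/5)*(-19)*523)*(-500) + 428 = -9937/5*(-500) + 428 = 993700 + 428 = 994128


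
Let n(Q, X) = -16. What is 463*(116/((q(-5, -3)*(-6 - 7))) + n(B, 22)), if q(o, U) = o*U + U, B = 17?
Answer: -302339/39 ≈ -7752.3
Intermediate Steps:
q(o, U) = U + U*o (q(o, U) = U*o + U = U + U*o)
463*(116/((q(-5, -3)*(-6 - 7))) + n(B, 22)) = 463*(116/(((-3*(1 - 5))*(-6 - 7))) - 16) = 463*(116/((-3*(-4)*(-13))) - 16) = 463*(116/((12*(-13))) - 16) = 463*(116/(-156) - 16) = 463*(116*(-1/156) - 16) = 463*(-29/39 - 16) = 463*(-653/39) = -302339/39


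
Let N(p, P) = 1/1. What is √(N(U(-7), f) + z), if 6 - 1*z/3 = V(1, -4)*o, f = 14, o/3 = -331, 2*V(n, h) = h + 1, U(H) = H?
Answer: I*√17798/2 ≈ 66.705*I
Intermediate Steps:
V(n, h) = ½ + h/2 (V(n, h) = (h + 1)/2 = (1 + h)/2 = ½ + h/2)
o = -993 (o = 3*(-331) = -993)
N(p, P) = 1
z = -8901/2 (z = 18 - 3*(½ + (½)*(-4))*(-993) = 18 - 3*(½ - 2)*(-993) = 18 - (-9)*(-993)/2 = 18 - 3*2979/2 = 18 - 8937/2 = -8901/2 ≈ -4450.5)
√(N(U(-7), f) + z) = √(1 - 8901/2) = √(-8899/2) = I*√17798/2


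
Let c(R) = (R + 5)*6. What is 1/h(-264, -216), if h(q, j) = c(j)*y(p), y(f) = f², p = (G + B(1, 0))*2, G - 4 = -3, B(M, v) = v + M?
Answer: -1/20256 ≈ -4.9368e-5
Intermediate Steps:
B(M, v) = M + v
G = 1 (G = 4 - 3 = 1)
c(R) = 30 + 6*R (c(R) = (5 + R)*6 = 30 + 6*R)
p = 4 (p = (1 + (1 + 0))*2 = (1 + 1)*2 = 2*2 = 4)
h(q, j) = 480 + 96*j (h(q, j) = (30 + 6*j)*4² = (30 + 6*j)*16 = 480 + 96*j)
1/h(-264, -216) = 1/(480 + 96*(-216)) = 1/(480 - 20736) = 1/(-20256) = -1/20256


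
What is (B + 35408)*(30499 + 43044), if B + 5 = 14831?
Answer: 3694359062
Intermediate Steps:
B = 14826 (B = -5 + 14831 = 14826)
(B + 35408)*(30499 + 43044) = (14826 + 35408)*(30499 + 43044) = 50234*73543 = 3694359062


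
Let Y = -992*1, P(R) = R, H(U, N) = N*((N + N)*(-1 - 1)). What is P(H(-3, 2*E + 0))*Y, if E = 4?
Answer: 253952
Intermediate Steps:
H(U, N) = -4*N² (H(U, N) = N*((2*N)*(-2)) = N*(-4*N) = -4*N²)
Y = -992
P(H(-3, 2*E + 0))*Y = -4*(2*4 + 0)²*(-992) = -4*(8 + 0)²*(-992) = -4*8²*(-992) = -4*64*(-992) = -256*(-992) = 253952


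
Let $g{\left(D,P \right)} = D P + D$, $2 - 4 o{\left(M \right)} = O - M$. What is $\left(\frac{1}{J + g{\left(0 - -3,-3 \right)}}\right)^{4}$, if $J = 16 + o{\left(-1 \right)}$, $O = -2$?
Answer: $\frac{256}{3418801} \approx 7.488 \cdot 10^{-5}$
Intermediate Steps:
$o{\left(M \right)} = 1 + \frac{M}{4}$ ($o{\left(M \right)} = \frac{1}{2} - \frac{-2 - M}{4} = \frac{1}{2} + \left(\frac{1}{2} + \frac{M}{4}\right) = 1 + \frac{M}{4}$)
$J = \frac{67}{4}$ ($J = 16 + \left(1 + \frac{1}{4} \left(-1\right)\right) = 16 + \left(1 - \frac{1}{4}\right) = 16 + \frac{3}{4} = \frac{67}{4} \approx 16.75$)
$g{\left(D,P \right)} = D + D P$
$\left(\frac{1}{J + g{\left(0 - -3,-3 \right)}}\right)^{4} = \left(\frac{1}{\frac{67}{4} + \left(0 - -3\right) \left(1 - 3\right)}\right)^{4} = \left(\frac{1}{\frac{67}{4} + \left(0 + 3\right) \left(-2\right)}\right)^{4} = \left(\frac{1}{\frac{67}{4} + 3 \left(-2\right)}\right)^{4} = \left(\frac{1}{\frac{67}{4} - 6}\right)^{4} = \left(\frac{1}{\frac{43}{4}}\right)^{4} = \left(\frac{4}{43}\right)^{4} = \frac{256}{3418801}$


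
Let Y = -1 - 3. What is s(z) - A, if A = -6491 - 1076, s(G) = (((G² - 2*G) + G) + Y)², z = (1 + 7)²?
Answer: 16232351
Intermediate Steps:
z = 64 (z = 8² = 64)
Y = -4
s(G) = (-4 + G² - G)² (s(G) = (((G² - 2*G) + G) - 4)² = ((G² - G) - 4)² = (-4 + G² - G)²)
A = -7567
s(z) - A = (4 + 64 - 1*64²)² - 1*(-7567) = (4 + 64 - 1*4096)² + 7567 = (4 + 64 - 4096)² + 7567 = (-4028)² + 7567 = 16224784 + 7567 = 16232351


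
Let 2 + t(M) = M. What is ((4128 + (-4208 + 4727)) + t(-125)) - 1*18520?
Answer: -14000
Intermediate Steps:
t(M) = -2 + M
((4128 + (-4208 + 4727)) + t(-125)) - 1*18520 = ((4128 + (-4208 + 4727)) + (-2 - 125)) - 1*18520 = ((4128 + 519) - 127) - 18520 = (4647 - 127) - 18520 = 4520 - 18520 = -14000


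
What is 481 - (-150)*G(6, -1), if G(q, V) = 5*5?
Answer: 4231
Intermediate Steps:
G(q, V) = 25
481 - (-150)*G(6, -1) = 481 - (-150)*25 = 481 - 75*(-50) = 481 + 3750 = 4231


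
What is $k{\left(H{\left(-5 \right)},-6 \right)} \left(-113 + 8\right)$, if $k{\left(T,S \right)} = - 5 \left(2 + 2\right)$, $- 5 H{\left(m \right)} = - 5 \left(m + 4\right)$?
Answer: $2100$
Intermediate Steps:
$H{\left(m \right)} = 4 + m$ ($H{\left(m \right)} = - \frac{\left(-5\right) \left(m + 4\right)}{5} = - \frac{\left(-5\right) \left(4 + m\right)}{5} = - \frac{-20 - 5 m}{5} = 4 + m$)
$k{\left(T,S \right)} = -20$ ($k{\left(T,S \right)} = \left(-5\right) 4 = -20$)
$k{\left(H{\left(-5 \right)},-6 \right)} \left(-113 + 8\right) = - 20 \left(-113 + 8\right) = \left(-20\right) \left(-105\right) = 2100$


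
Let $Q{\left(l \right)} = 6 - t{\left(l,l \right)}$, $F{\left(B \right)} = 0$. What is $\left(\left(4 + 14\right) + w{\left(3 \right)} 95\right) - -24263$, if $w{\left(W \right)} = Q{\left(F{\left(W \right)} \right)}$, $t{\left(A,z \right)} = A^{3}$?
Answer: $24851$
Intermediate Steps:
$Q{\left(l \right)} = 6 - l^{3}$
$w{\left(W \right)} = 6$ ($w{\left(W \right)} = 6 - 0^{3} = 6 - 0 = 6 + 0 = 6$)
$\left(\left(4 + 14\right) + w{\left(3 \right)} 95\right) - -24263 = \left(\left(4 + 14\right) + 6 \cdot 95\right) - -24263 = \left(18 + 570\right) + 24263 = 588 + 24263 = 24851$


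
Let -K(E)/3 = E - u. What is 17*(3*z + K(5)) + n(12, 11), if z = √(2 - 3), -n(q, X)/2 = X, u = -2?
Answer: -379 + 51*I ≈ -379.0 + 51.0*I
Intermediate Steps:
n(q, X) = -2*X
K(E) = -6 - 3*E (K(E) = -3*(E - 1*(-2)) = -3*(E + 2) = -3*(2 + E) = -6 - 3*E)
z = I (z = √(-1) = I ≈ 1.0*I)
17*(3*z + K(5)) + n(12, 11) = 17*(3*I + (-6 - 3*5)) - 2*11 = 17*(3*I + (-6 - 15)) - 22 = 17*(3*I - 21) - 22 = 17*(-21 + 3*I) - 22 = (-357 + 51*I) - 22 = -379 + 51*I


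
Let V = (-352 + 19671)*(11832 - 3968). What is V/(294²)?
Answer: 37981154/21609 ≈ 1757.7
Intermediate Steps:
V = 151924616 (V = 19319*7864 = 151924616)
V/(294²) = 151924616/(294²) = 151924616/86436 = 151924616*(1/86436) = 37981154/21609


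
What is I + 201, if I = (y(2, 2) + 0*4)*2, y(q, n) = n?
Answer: 205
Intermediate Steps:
I = 4 (I = (2 + 0*4)*2 = (2 + 0)*2 = 2*2 = 4)
I + 201 = 4 + 201 = 205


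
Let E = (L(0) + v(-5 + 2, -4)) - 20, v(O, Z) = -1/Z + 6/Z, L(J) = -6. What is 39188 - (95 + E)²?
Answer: 553567/16 ≈ 34598.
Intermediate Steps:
v(O, Z) = 5/Z
E = -109/4 (E = (-6 + 5/(-4)) - 20 = (-6 + 5*(-¼)) - 20 = (-6 - 5/4) - 20 = -29/4 - 20 = -109/4 ≈ -27.250)
39188 - (95 + E)² = 39188 - (95 - 109/4)² = 39188 - (271/4)² = 39188 - 1*73441/16 = 39188 - 73441/16 = 553567/16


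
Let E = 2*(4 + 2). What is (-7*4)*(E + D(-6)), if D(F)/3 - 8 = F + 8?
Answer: -1176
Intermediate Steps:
D(F) = 48 + 3*F (D(F) = 24 + 3*(F + 8) = 24 + 3*(8 + F) = 24 + (24 + 3*F) = 48 + 3*F)
E = 12 (E = 2*6 = 12)
(-7*4)*(E + D(-6)) = (-7*4)*(12 + (48 + 3*(-6))) = -28*(12 + (48 - 18)) = -28*(12 + 30) = -28*42 = -1176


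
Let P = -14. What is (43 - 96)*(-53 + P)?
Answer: 3551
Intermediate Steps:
(43 - 96)*(-53 + P) = (43 - 96)*(-53 - 14) = -53*(-67) = 3551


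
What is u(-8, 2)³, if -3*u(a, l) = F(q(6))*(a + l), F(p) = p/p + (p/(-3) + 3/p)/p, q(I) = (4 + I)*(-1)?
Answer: 9129329/3375000 ≈ 2.7050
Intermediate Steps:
q(I) = -4 - I
F(p) = 1 + (3/p - p/3)/p (F(p) = 1 + (p*(-⅓) + 3/p)/p = 1 + (-p/3 + 3/p)/p = 1 + (3/p - p/3)/p)
u(a, l) = -209*a/900 - 209*l/900 (u(a, l) = -(⅔ + 3/(-4 - 1*6)²)*(a + l)/3 = -(⅔ + 3/(-4 - 6)²)*(a + l)/3 = -(⅔ + 3/(-10)²)*(a + l)/3 = -(⅔ + 3*(1/100))*(a + l)/3 = -(⅔ + 3/100)*(a + l)/3 = -209*(a + l)/900 = -(209*a/300 + 209*l/300)/3 = -209*a/900 - 209*l/900)
u(-8, 2)³ = (-209/900*(-8) - 209/900*2)³ = (418/225 - 209/450)³ = (209/150)³ = 9129329/3375000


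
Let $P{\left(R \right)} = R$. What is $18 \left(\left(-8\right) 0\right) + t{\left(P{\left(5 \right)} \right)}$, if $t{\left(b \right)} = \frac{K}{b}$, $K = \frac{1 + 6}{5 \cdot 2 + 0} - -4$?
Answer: $\frac{47}{50} \approx 0.94$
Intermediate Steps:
$K = \frac{47}{10}$ ($K = \frac{7}{10 + 0} + 4 = \frac{7}{10} + 4 = \frac{47}{10} \approx 4.7$)
$t{\left(b \right)} = \frac{47}{10 b}$
$18 \left(\left(-8\right) 0\right) + t{\left(P{\left(5 \right)} \right)} = 18 \left(\left(-8\right) 0\right) + \frac{47}{10 \cdot 5} = 18 \cdot 0 + \frac{47}{10} \cdot \frac{1}{5} = 0 + \frac{47}{50} = \frac{47}{50}$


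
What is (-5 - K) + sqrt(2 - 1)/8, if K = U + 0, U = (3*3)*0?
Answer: -39/8 ≈ -4.8750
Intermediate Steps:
U = 0 (U = 9*0 = 0)
K = 0 (K = 0 + 0 = 0)
(-5 - K) + sqrt(2 - 1)/8 = (-5 - 1*0) + sqrt(2 - 1)/8 = (-5 + 0) + sqrt(1)*(1/8) = -5 + 1*(1/8) = -5 + 1/8 = -39/8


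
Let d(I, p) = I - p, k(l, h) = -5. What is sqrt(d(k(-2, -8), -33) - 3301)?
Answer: I*sqrt(3273) ≈ 57.21*I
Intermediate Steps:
sqrt(d(k(-2, -8), -33) - 3301) = sqrt((-5 - 1*(-33)) - 3301) = sqrt((-5 + 33) - 3301) = sqrt(28 - 3301) = sqrt(-3273) = I*sqrt(3273)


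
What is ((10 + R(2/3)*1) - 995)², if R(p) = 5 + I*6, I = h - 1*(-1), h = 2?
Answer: 925444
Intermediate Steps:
I = 3 (I = 2 - 1*(-1) = 2 + 1 = 3)
R(p) = 23 (R(p) = 5 + 3*6 = 5 + 18 = 23)
((10 + R(2/3)*1) - 995)² = ((10 + 23*1) - 995)² = ((10 + 23) - 995)² = (33 - 995)² = (-962)² = 925444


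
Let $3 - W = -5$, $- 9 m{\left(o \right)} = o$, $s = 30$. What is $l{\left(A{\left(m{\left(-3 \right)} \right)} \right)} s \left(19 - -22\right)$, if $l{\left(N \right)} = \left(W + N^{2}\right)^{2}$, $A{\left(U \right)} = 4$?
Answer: $708480$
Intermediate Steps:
$m{\left(o \right)} = - \frac{o}{9}$
$W = 8$ ($W = 3 - -5 = 3 + 5 = 8$)
$l{\left(N \right)} = \left(8 + N^{2}\right)^{2}$
$l{\left(A{\left(m{\left(-3 \right)} \right)} \right)} s \left(19 - -22\right) = \left(8 + 4^{2}\right)^{2} \cdot 30 \left(19 - -22\right) = \left(8 + 16\right)^{2} \cdot 30 \left(19 + 22\right) = 24^{2} \cdot 30 \cdot 41 = 576 \cdot 30 \cdot 41 = 17280 \cdot 41 = 708480$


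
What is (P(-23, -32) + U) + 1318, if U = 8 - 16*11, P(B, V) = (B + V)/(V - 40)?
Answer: 82855/72 ≈ 1150.8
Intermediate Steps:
P(B, V) = (B + V)/(-40 + V)
U = -168 (U = 8 - 176 = -168)
(P(-23, -32) + U) + 1318 = ((-23 - 32)/(-40 - 32) - 168) + 1318 = (-55/(-72) - 168) + 1318 = (-1/72*(-55) - 168) + 1318 = (55/72 - 168) + 1318 = -12041/72 + 1318 = 82855/72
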